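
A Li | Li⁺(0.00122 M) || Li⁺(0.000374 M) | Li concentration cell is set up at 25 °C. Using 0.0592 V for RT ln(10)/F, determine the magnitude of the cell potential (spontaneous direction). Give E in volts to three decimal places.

+0.030 V

For a concentration cell E°cell = 0. The 0.00122 M side is the cathode (reduction is favoured where [Li⁺] is higher).
With n = 1, E = −(0.0592/1) log([Li⁺]ₐₙ/[Li⁺]꜀ₐₜ) = −(0.0592/1) log(0.000374/0.00122) = −(0.0592/1)(-0.513) = +0.030 V.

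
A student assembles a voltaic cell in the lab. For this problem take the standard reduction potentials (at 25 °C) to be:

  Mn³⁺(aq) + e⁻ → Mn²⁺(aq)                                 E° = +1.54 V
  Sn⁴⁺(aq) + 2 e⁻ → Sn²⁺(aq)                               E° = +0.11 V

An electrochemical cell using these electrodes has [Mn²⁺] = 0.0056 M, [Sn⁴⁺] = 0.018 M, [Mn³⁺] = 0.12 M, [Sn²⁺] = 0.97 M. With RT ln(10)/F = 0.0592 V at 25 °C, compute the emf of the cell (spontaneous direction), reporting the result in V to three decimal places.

+1.560 V

Mn³⁺/Mn²⁺ is the cathode (higher E°), Sn⁴⁺/Sn²⁺ the anode: E°cell = +1.54 − (+0.11) = +1.43 V, n = 2.
Overall: 2 Mn³⁺(aq) + Sn²⁺(aq) → 2 Mn²⁺(aq) + Sn⁴⁺(aq)
Q = [Mn²⁺]^2·[Sn⁴⁺] / ([Mn³⁺]^2·[Sn²⁺]); log Q = -4.393.
E = E° − (0.0592/n) log Q = +1.43 − (0.0592/2)(-4.393) = +1.560 V.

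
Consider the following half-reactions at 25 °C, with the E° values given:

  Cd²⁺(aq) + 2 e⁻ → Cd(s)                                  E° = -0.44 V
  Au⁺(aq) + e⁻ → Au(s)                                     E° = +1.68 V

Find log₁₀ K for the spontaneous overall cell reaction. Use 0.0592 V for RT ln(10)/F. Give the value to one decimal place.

71.6

Cathode: Au⁺/Au; anode: Cd²⁺/Cd. E°cell = +2.12 V, n = 2.
log K = nE°cell / 0.0592 = (2)(+2.12) / 0.0592 = 71.6.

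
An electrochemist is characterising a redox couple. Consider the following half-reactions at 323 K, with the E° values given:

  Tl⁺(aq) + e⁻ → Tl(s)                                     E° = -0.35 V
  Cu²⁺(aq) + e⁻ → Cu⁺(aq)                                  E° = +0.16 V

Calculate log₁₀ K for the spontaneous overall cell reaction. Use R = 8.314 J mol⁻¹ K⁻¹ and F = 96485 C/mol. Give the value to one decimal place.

8.0

Cathode: Cu²⁺/Cu⁺; anode: Tl⁺/Tl. E°cell = (+0.16) − (-0.35) = +0.51 V, with n = 1.
ΔG° = −nFE° = −RT ln K, so ln K = nFE°/(RT) = (1)(96485)(+0.51) / ((8.314)(323)) = 18.324.
log₁₀ K = 18.324 / ln 10 = 8.0.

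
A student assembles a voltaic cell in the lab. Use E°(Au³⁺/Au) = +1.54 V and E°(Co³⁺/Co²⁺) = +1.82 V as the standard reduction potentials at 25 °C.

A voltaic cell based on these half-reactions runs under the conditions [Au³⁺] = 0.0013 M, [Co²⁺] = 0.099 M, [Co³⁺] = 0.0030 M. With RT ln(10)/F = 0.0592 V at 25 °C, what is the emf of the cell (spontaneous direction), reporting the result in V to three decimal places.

+0.247 V

Co³⁺/Co²⁺ is the cathode (higher E°), Au³⁺/Au the anode: E°cell = +1.82 − (+1.54) = +0.28 V, n = 3.
Overall: 3 Co³⁺(aq) + Au(s) → 3 Co²⁺(aq) + Au³⁺(aq)
Q = [Co²⁺]^3·[Au³⁺] / ([Co³⁺]^3); log Q = 1.669.
E = E° − (0.0592/n) log Q = +0.28 − (0.0592/3)(1.669) = +0.247 V.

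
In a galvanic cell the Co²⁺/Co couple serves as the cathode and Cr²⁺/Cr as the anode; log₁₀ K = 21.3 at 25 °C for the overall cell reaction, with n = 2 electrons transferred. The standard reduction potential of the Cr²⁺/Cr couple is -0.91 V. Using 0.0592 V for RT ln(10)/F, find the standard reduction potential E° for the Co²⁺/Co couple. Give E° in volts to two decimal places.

-0.28 V

E°cell = (0.0592/n)·log K = (0.0592/2)(21.3) = +0.630 V.
Since Co²⁺/Co is the cathode and Cr²⁺/Cr the anode, E°cell = E°(Co²⁺/Co) − E°(Cr²⁺/Cr).
So E°(Co²⁺/Co) = E°cell + E°(Cr²⁺/Cr) = +0.630 + (-0.91) = -0.28 V.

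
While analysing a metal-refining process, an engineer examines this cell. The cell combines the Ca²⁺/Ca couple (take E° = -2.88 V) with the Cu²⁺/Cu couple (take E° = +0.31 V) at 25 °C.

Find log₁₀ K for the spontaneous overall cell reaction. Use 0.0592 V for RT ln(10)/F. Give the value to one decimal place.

Cathode: Cu²⁺/Cu; anode: Ca²⁺/Ca. E°cell = +3.19 V, n = 2.
log K = nE°cell / 0.0592 = (2)(+3.19) / 0.0592 = 107.8.

107.8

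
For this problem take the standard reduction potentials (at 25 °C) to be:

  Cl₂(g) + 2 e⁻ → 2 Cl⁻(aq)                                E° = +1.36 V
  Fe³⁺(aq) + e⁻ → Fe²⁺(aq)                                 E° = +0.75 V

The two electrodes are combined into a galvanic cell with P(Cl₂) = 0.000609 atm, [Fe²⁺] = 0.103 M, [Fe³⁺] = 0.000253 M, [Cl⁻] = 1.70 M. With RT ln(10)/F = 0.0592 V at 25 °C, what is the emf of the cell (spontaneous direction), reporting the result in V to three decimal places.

Cl₂/Cl⁻ is the cathode (higher E°), Fe³⁺/Fe²⁺ the anode: E°cell = +1.36 − (+0.75) = +0.61 V, n = 2.
Overall: Cl₂(g) + 2 Fe²⁺(aq) → 2 Cl⁻(aq) + 2 Fe³⁺(aq)
Q = [Cl⁻]^2·[Fe³⁺]^2 / (P(Cl₂)·[Fe²⁺]^2); log Q = -1.543.
E = E° − (0.0592/n) log Q = +0.61 − (0.0592/2)(-1.543) = +0.656 V.

+0.656 V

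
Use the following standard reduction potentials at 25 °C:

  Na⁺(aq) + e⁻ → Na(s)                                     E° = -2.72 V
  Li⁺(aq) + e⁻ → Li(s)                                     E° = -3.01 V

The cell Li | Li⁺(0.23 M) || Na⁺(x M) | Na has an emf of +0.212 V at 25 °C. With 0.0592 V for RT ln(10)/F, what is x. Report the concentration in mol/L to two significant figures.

0.011 M

Na⁺/Na is the cathode, Li⁺/Li the anode: E°cell = +0.29 V, n = 1.
Overall reaction: Na⁺(aq) + Li(s) → Na(s) + Li⁺(aq); Q = [Li⁺]^1/[Na⁺]^1.
From E = E° − (0.0592/n) log Q: log Q = (E° − E)·n/0.0592 = (+0.29 − (+0.212))·1/0.0592 = 1.3176.
So 1·log[Na⁺] = 1·log(0.23) − log Q = -0.6383 − (1.3176) = -1.9559; [Na⁺] = 10^(-1.9559) ≈ 0.011 M.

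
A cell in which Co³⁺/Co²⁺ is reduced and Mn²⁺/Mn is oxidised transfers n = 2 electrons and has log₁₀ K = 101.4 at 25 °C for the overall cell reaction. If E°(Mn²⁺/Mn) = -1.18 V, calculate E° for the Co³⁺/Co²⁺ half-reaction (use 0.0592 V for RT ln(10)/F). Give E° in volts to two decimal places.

+1.82 V

E°cell = (0.0592/n)·log K = (0.0592/2)(101.4) = +3.001 V.
Since Co³⁺/Co²⁺ is the cathode and Mn²⁺/Mn the anode, E°cell = E°(Co³⁺/Co²⁺) − E°(Mn²⁺/Mn).
So E°(Co³⁺/Co²⁺) = E°cell + E°(Mn²⁺/Mn) = +3.001 + (-1.18) = +1.82 V.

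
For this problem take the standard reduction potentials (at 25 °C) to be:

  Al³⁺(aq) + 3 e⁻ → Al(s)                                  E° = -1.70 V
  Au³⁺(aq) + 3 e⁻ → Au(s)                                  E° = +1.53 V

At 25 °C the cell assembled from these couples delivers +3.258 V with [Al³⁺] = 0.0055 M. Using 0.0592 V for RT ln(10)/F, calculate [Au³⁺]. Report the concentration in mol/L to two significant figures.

0.14 M

Au³⁺/Au is the cathode, Al³⁺/Al the anode: E°cell = +3.23 V, n = 3.
Overall reaction: Au³⁺(aq) + Al(s) → Au(s) + Al³⁺(aq); Q = [Al³⁺]^1/[Au³⁺]^1.
From E = E° − (0.0592/n) log Q: log Q = (E° − E)·n/0.0592 = (+3.23 − (+3.258))·3/0.0592 = -1.4189.
So 1·log[Au³⁺] = 1·log(0.0055) − log Q = -2.2596 − (-1.4189) = -0.8407; [Au³⁺] = 10^(-0.8407) ≈ 0.14 M.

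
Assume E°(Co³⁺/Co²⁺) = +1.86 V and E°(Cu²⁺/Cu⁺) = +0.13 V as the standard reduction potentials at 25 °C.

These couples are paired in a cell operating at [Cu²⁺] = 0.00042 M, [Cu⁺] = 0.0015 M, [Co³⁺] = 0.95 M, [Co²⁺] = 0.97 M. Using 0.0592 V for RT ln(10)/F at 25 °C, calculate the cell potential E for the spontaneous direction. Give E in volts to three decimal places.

+1.762 V

Co³⁺/Co²⁺ is the cathode (higher E°), Cu²⁺/Cu⁺ the anode: E°cell = +1.86 − (+0.13) = +1.73 V, n = 1.
Overall: Co³⁺(aq) + Cu⁺(aq) → Co²⁺(aq) + Cu²⁺(aq)
Q = [Co²⁺]·[Cu²⁺] / ([Co³⁺]·[Cu⁺]); log Q = -0.544.
E = E° − (0.0592/n) log Q = +1.73 − (0.0592/1)(-0.544) = +1.762 V.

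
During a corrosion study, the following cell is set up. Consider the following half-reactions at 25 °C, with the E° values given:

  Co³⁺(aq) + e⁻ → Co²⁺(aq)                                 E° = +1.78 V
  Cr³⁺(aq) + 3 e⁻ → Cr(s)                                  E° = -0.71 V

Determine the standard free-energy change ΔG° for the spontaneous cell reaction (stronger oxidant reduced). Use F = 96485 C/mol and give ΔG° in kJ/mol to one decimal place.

-720.7 kJ/mol

Co³⁺/Co²⁺ (E° = +1.78 V) is the cathode; Cr³⁺/Cr (E° = -0.71 V) is the anode, so E°cell = +2.49 V.
Balancing electrons gives n = 3 (lcm of 1 and 3).
ΔG° = −nFE° = −(3)(96485)(+2.49) = -720,743 J = -720.7 kJ/mol.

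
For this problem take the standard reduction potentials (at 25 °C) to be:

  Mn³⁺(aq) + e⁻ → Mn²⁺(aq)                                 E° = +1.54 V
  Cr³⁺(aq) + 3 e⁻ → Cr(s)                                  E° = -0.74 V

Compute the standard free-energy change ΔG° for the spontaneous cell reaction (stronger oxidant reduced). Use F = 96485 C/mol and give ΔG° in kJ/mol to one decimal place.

Mn³⁺/Mn²⁺ (E° = +1.54 V) is the cathode; Cr³⁺/Cr (E° = -0.74 V) is the anode, so E°cell = +2.28 V.
Balancing electrons gives n = 3 (lcm of 1 and 3).
ΔG° = −nFE° = −(3)(96485)(+2.28) = -659,957 J = -660.0 kJ/mol.

-660.0 kJ/mol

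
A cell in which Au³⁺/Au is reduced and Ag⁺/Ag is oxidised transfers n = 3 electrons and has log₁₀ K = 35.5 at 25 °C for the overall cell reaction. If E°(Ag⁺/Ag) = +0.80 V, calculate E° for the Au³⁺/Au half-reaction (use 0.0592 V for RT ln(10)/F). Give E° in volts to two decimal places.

+1.50 V

E°cell = (0.0592/n)·log K = (0.0592/3)(35.5) = +0.701 V.
Since Au³⁺/Au is the cathode and Ag⁺/Ag the anode, E°cell = E°(Au³⁺/Au) − E°(Ag⁺/Ag).
So E°(Au³⁺/Au) = E°cell + E°(Ag⁺/Ag) = +0.701 + (+0.80) = +1.50 V.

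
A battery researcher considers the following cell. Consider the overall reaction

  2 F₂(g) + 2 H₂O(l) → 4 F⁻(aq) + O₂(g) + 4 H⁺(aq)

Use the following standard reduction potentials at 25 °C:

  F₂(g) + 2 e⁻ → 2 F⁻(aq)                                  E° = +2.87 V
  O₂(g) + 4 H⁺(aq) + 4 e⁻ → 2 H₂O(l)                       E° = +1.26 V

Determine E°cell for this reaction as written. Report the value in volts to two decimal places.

The F₂/F⁻ couple has the higher reduction potential, so it is the cathode; O₂/H₂O is oxidised at the anode.
E°cell = E°(cathode) − E°(anode) = (+2.87) − (+1.26) = +1.61 V.

+1.61 V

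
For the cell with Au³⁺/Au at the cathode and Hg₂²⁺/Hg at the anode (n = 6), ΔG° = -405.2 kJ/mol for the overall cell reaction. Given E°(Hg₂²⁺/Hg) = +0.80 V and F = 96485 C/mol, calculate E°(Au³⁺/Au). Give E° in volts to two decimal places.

E°cell = −ΔG°/(nF) = −(-405.2×10³)/((6)(96485)) = +0.700 V.
Since Au³⁺/Au is the cathode and Hg₂²⁺/Hg the anode, E°cell = E°(Au³⁺/Au) − E°(Hg₂²⁺/Hg).
So E°(Au³⁺/Au) = E°cell + E°(Hg₂²⁺/Hg) = +0.700 + (+0.80) = +1.50 V.

+1.50 V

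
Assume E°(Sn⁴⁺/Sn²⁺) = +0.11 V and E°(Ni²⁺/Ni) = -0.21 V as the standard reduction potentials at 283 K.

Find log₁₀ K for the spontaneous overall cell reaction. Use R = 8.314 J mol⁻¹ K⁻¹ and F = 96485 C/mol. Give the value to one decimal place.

11.4

Cathode: Sn⁴⁺/Sn²⁺; anode: Ni²⁺/Ni. E°cell = (+0.11) − (-0.21) = +0.32 V, with n = 2.
ΔG° = −nFE° = −RT ln K, so ln K = nFE°/(RT) = (2)(96485)(+0.32) / ((8.314)(283)) = 26.245.
log₁₀ K = 26.245 / ln 10 = 11.4.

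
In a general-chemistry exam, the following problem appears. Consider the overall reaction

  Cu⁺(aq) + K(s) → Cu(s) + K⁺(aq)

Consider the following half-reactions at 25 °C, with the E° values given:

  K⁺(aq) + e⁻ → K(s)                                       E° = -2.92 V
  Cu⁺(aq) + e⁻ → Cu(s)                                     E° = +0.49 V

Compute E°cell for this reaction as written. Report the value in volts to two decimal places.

+3.41 V

The Cu⁺/Cu couple has the higher reduction potential, so it is the cathode; K⁺/K is oxidised at the anode.
E°cell = E°(cathode) − E°(anode) = (+0.49) − (-2.92) = +3.41 V.
Since E°cell > 0, the reaction is spontaneous under standard conditions.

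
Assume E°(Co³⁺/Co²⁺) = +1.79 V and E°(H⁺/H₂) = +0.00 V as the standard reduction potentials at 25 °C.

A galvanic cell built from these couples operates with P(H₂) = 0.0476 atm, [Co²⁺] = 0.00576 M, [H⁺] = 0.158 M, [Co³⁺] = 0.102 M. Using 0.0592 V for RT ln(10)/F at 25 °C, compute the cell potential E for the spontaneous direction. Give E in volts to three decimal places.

Co³⁺/Co²⁺ is the cathode (higher E°), H⁺/H₂ the anode: E°cell = +1.79 − (+0.00) = +1.79 V, n = 2.
Overall: 2 Co³⁺(aq) + H₂(g) → 2 Co²⁺(aq) + 2 H⁺(aq)
Q = [Co²⁺]^2·[H⁺]^2 / ([Co³⁺]^2·P(H₂)); log Q = -2.777.
E = E° − (0.0592/n) log Q = +1.79 − (0.0592/2)(-2.777) = +1.872 V.

+1.872 V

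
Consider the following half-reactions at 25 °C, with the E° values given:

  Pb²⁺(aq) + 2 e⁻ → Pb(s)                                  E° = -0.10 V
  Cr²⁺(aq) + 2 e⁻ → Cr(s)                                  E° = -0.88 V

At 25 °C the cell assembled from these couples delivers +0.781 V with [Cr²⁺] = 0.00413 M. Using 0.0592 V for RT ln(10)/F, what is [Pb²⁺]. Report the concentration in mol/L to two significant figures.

0.0045 M

Pb²⁺/Pb is the cathode, Cr²⁺/Cr the anode: E°cell = +0.78 V, n = 2.
Overall reaction: Pb²⁺(aq) + Cr(s) → Pb(s) + Cr²⁺(aq); Q = [Cr²⁺]^1/[Pb²⁺]^1.
From E = E° − (0.0592/n) log Q: log Q = (E° − E)·n/0.0592 = (+0.78 − (+0.781))·2/0.0592 = -0.0338.
So 1·log[Pb²⁺] = 1·log(0.00413) − log Q = -2.3840 − (-0.0338) = -2.3502; [Pb²⁺] = 10^(-2.3502) ≈ 0.0045 M.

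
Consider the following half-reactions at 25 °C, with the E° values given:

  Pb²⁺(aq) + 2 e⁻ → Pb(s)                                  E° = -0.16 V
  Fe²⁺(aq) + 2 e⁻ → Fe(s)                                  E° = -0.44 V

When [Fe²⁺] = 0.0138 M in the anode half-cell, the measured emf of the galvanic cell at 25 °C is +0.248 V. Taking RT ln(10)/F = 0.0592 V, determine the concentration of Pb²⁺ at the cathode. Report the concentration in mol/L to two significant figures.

Pb²⁺/Pb is the cathode, Fe²⁺/Fe the anode: E°cell = +0.28 V, n = 2.
Overall reaction: Pb²⁺(aq) + Fe(s) → Pb(s) + Fe²⁺(aq); Q = [Fe²⁺]^1/[Pb²⁺]^1.
From E = E° − (0.0592/n) log Q: log Q = (E° − E)·n/0.0592 = (+0.28 − (+0.248))·2/0.0592 = 1.0811.
So 1·log[Pb²⁺] = 1·log(0.0138) − log Q = -1.8601 − (1.0811) = -2.9412; [Pb²⁺] = 10^(-2.9412) ≈ 0.0011 M.

0.0011 M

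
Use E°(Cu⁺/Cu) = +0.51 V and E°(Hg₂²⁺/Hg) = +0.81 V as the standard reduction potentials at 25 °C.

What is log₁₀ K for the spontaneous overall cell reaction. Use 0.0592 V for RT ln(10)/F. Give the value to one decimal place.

10.1

Cathode: Hg₂²⁺/Hg; anode: Cu⁺/Cu. E°cell = +0.30 V, n = 2.
log K = nE°cell / 0.0592 = (2)(+0.30) / 0.0592 = 10.1.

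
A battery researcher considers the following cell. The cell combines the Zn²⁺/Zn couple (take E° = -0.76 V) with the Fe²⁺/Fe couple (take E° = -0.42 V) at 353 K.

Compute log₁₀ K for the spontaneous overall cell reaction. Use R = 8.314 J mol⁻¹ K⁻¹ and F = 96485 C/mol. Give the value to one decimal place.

Cathode: Fe²⁺/Fe; anode: Zn²⁺/Zn. E°cell = (-0.42) − (-0.76) = +0.34 V, with n = 2.
ΔG° = −nFE° = −RT ln K, so ln K = nFE°/(RT) = (2)(96485)(+0.34) / ((8.314)(353)) = 22.355.
log₁₀ K = 22.355 / ln 10 = 9.7.

9.7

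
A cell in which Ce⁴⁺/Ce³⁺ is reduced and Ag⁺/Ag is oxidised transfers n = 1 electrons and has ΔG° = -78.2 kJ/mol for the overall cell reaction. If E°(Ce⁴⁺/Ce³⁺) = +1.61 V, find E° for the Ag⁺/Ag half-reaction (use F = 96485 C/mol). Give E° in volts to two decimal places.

+0.80 V

E°cell = −ΔG°/(nF) = −(-78.2×10³)/((1)(96485)) = +0.810 V.
Since Ce⁴⁺/Ce³⁺ is the cathode and Ag⁺/Ag the anode, E°cell = E°(Ce⁴⁺/Ce³⁺) − E°(Ag⁺/Ag).
So E°(Ag⁺/Ag) = E°(Ce⁴⁺/Ce³⁺) − E°cell = (+1.61) − (+0.810) = +0.80 V.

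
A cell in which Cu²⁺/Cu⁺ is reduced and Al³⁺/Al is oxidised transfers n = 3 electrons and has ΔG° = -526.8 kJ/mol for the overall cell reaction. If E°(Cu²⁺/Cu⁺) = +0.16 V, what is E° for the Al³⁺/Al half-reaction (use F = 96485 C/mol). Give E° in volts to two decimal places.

-1.66 V

E°cell = −ΔG°/(nF) = −(-526.8×10³)/((3)(96485)) = +1.820 V.
Since Cu²⁺/Cu⁺ is the cathode and Al³⁺/Al the anode, E°cell = E°(Cu²⁺/Cu⁺) − E°(Al³⁺/Al).
So E°(Al³⁺/Al) = E°(Cu²⁺/Cu⁺) − E°cell = (+0.16) − (+1.820) = -1.66 V.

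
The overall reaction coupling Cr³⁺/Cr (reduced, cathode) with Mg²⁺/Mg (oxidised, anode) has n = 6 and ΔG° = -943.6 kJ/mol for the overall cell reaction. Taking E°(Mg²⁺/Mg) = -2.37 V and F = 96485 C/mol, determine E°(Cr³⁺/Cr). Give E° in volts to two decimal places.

-0.74 V

E°cell = −ΔG°/(nF) = −(-943.6×10³)/((6)(96485)) = +1.630 V.
Since Cr³⁺/Cr is the cathode and Mg²⁺/Mg the anode, E°cell = E°(Cr³⁺/Cr) − E°(Mg²⁺/Mg).
So E°(Cr³⁺/Cr) = E°cell + E°(Mg²⁺/Mg) = +1.630 + (-2.37) = -0.74 V.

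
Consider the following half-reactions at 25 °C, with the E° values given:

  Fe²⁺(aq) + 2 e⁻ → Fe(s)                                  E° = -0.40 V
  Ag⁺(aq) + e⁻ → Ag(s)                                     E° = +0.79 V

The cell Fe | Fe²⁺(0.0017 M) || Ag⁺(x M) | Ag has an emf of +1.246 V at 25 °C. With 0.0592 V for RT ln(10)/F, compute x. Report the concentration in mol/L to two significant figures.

0.36 M

Ag⁺/Ag is the cathode, Fe²⁺/Fe the anode: E°cell = +1.19 V, n = 2.
Overall reaction: 2 Ag⁺(aq) + Fe(s) → 2 Ag(s) + Fe²⁺(aq); Q = [Fe²⁺]^1/[Ag⁺]^2.
From E = E° − (0.0592/n) log Q: log Q = (E° − E)·n/0.0592 = (+1.19 − (+1.246))·2/0.0592 = -1.8919.
So 2·log[Ag⁺] = 1·log(0.0017) − log Q = -2.7696 − (-1.8919) = -0.8777; log[Ag⁺] = -0.8777 / 2 = -0.4389; [Ag⁺] = 10^(-0.4389) ≈ 0.36 M.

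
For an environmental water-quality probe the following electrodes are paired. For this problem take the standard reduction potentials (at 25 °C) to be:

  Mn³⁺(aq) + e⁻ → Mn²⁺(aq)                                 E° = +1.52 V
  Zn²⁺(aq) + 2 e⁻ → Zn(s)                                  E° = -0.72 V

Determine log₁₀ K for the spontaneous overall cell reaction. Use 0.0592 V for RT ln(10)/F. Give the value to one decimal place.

75.7

Cathode: Mn³⁺/Mn²⁺; anode: Zn²⁺/Zn. E°cell = +2.24 V, n = 2.
log K = nE°cell / 0.0592 = (2)(+2.24) / 0.0592 = 75.7.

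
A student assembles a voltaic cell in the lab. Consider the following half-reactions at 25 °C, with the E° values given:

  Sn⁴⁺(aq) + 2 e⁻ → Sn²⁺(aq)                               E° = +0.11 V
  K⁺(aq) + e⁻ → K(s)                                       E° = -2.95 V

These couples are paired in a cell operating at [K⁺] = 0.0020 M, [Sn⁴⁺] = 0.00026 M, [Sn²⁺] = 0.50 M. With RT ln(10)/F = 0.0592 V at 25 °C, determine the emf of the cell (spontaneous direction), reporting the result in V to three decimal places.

+3.123 V

Sn⁴⁺/Sn²⁺ is the cathode (higher E°), K⁺/K the anode: E°cell = +0.11 − (-2.95) = +3.06 V, n = 2.
Overall: Sn⁴⁺(aq) + 2 K(s) → Sn²⁺(aq) + 2 K⁺(aq)
Q = [Sn²⁺]·[K⁺]^2 / ([Sn⁴⁺]); log Q = -2.114.
E = E° − (0.0592/n) log Q = +3.06 − (0.0592/2)(-2.114) = +3.123 V.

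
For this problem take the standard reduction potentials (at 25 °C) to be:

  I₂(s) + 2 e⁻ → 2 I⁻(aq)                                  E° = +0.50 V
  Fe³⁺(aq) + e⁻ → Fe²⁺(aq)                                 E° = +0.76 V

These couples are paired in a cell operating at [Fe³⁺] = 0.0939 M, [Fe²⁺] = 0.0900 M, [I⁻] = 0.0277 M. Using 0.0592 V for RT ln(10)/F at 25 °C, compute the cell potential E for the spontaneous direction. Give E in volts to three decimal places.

Fe³⁺/Fe²⁺ is the cathode (higher E°), I₂/I⁻ the anode: E°cell = +0.76 − (+0.50) = +0.26 V, n = 2.
Overall: 2 Fe³⁺(aq) + 2 I⁻(aq) → 2 Fe²⁺(aq) + I₂(s)
Q = [Fe²⁺]^2 / ([Fe³⁺]^2·[I⁻]^2); log Q = 3.078.
E = E° − (0.0592/n) log Q = +0.26 − (0.0592/2)(3.078) = +0.169 V.

+0.169 V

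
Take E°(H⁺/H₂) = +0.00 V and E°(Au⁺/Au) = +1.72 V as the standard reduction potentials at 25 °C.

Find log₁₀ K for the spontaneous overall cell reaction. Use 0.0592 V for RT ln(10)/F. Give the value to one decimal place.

Cathode: Au⁺/Au; anode: H⁺/H₂. E°cell = +1.72 V, n = 2.
log K = nE°cell / 0.0592 = (2)(+1.72) / 0.0592 = 58.1.

58.1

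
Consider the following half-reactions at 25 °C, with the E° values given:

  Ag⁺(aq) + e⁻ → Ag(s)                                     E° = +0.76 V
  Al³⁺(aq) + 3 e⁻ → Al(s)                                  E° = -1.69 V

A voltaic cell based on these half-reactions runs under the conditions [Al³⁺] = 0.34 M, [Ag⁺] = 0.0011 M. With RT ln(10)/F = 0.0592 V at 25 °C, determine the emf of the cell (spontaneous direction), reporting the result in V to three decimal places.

Ag⁺/Ag is the cathode (higher E°), Al³⁺/Al the anode: E°cell = +0.76 − (-1.69) = +2.45 V, n = 3.
Overall: 3 Ag⁺(aq) + Al(s) → 3 Ag(s) + Al³⁺(aq)
Q = [Al³⁺] / ([Ag⁺]^3); log Q = 8.407.
E = E° − (0.0592/n) log Q = +2.45 − (0.0592/3)(8.407) = +2.284 V.

+2.284 V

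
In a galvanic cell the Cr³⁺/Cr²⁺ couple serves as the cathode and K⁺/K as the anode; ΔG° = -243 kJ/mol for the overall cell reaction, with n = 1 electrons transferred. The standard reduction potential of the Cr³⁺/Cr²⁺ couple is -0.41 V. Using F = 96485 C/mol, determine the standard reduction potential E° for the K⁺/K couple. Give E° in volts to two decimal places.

-2.93 V

E°cell = −ΔG°/(nF) = −(-243×10³)/((1)(96485)) = +2.519 V.
Since Cr³⁺/Cr²⁺ is the cathode and K⁺/K the anode, E°cell = E°(Cr³⁺/Cr²⁺) − E°(K⁺/K).
So E°(K⁺/K) = E°(Cr³⁺/Cr²⁺) − E°cell = (-0.41) − (+2.519) = -2.93 V.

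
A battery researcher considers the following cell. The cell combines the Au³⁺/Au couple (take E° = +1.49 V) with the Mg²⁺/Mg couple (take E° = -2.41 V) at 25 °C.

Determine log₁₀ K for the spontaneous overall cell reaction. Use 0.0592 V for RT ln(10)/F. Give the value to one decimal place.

Cathode: Au³⁺/Au; anode: Mg²⁺/Mg. E°cell = +3.90 V, n = 6.
log K = nE°cell / 0.0592 = (6)(+3.90) / 0.0592 = 395.3.

395.3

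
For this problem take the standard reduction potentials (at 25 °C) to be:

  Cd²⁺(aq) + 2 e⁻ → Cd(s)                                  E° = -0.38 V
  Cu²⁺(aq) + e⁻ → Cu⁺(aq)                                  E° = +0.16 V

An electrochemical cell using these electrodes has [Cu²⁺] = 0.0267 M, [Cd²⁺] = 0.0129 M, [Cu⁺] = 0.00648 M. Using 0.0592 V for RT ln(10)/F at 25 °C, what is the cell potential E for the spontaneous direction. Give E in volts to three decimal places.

Cu²⁺/Cu⁺ is the cathode (higher E°), Cd²⁺/Cd the anode: E°cell = +0.16 − (-0.38) = +0.54 V, n = 2.
Overall: 2 Cu²⁺(aq) + Cd(s) → 2 Cu⁺(aq) + Cd²⁺(aq)
Q = [Cu⁺]^2·[Cd²⁺] / ([Cu²⁺]^2); log Q = -3.119.
E = E° − (0.0592/n) log Q = +0.54 − (0.0592/2)(-3.119) = +0.632 V.

+0.632 V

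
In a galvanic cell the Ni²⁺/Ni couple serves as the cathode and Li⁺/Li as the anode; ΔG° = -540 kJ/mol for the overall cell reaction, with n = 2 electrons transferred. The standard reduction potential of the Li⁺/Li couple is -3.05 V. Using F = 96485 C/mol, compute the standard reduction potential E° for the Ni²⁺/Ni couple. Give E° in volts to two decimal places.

E°cell = −ΔG°/(nF) = −(-540×10³)/((2)(96485)) = +2.798 V.
Since Ni²⁺/Ni is the cathode and Li⁺/Li the anode, E°cell = E°(Ni²⁺/Ni) − E°(Li⁺/Li).
So E°(Ni²⁺/Ni) = E°cell + E°(Li⁺/Li) = +2.798 + (-3.05) = -0.25 V.

-0.25 V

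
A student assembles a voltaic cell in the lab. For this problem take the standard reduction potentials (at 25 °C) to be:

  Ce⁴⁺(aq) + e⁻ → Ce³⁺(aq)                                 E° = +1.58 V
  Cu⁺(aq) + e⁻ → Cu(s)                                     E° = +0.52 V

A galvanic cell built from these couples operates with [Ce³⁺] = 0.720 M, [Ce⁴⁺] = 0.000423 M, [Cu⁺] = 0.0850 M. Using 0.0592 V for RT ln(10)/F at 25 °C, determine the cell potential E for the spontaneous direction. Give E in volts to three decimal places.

+0.932 V

Ce⁴⁺/Ce³⁺ is the cathode (higher E°), Cu⁺/Cu the anode: E°cell = +1.58 − (+0.52) = +1.06 V, n = 1.
Overall: Ce⁴⁺(aq) + Cu(s) → Ce³⁺(aq) + Cu⁺(aq)
Q = [Ce³⁺]·[Cu⁺] / ([Ce⁴⁺]); log Q = 2.160.
E = E° − (0.0592/n) log Q = +1.06 − (0.0592/1)(2.160) = +0.932 V.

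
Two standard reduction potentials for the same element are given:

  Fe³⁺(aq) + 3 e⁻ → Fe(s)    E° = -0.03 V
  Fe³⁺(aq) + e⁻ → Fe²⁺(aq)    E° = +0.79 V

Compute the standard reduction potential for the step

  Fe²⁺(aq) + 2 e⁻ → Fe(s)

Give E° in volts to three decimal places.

-0.440 V

Sequential free energies add, so n₃E°₃ = n₁E°₁ + n₂E°₂.
With n₃ = 3, and the known step contributing 1×(+0.79) V, the unknown satisfies 2·E° = 3×(-0.03) − 1×(+0.79) = -0.880.
E° = -0.880 / 2 = -0.440 V.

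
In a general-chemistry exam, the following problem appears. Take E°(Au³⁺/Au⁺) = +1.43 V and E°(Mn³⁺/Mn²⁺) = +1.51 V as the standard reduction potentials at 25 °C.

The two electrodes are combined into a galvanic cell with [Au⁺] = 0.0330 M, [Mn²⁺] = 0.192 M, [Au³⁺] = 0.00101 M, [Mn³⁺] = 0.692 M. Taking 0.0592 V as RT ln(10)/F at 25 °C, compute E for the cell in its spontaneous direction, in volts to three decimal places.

+0.158 V

Mn³⁺/Mn²⁺ is the cathode (higher E°), Au³⁺/Au⁺ the anode: E°cell = +1.51 − (+1.43) = +0.08 V, n = 2.
Overall: 2 Mn³⁺(aq) + Au⁺(aq) → 2 Mn²⁺(aq) + Au³⁺(aq)
Q = [Mn²⁺]^2·[Au³⁺] / ([Mn³⁺]^2·[Au⁺]); log Q = -2.628.
E = E° − (0.0592/n) log Q = +0.08 − (0.0592/2)(-2.628) = +0.158 V.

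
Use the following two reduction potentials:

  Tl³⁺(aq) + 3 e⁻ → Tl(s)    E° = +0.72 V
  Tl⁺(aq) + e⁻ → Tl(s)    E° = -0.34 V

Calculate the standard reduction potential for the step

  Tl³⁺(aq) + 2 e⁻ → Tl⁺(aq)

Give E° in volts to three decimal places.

+1.250 V

Sequential free energies add, so n₃E°₃ = n₁E°₁ + n₂E°₂.
With n₃ = 3, and the known step contributing 1×(-0.34) V, the unknown satisfies 2·E° = 3×(+0.72) − 1×(-0.34) = +2.500.
E° = +2.500 / 2 = +1.250 V.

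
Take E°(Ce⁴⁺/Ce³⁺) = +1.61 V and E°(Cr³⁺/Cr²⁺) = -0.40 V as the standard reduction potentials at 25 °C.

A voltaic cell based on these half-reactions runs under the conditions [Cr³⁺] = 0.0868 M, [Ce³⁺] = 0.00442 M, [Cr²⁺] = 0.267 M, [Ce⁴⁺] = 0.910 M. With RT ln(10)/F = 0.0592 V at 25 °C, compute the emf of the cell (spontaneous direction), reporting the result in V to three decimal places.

+2.176 V

Ce⁴⁺/Ce³⁺ is the cathode (higher E°), Cr³⁺/Cr²⁺ the anode: E°cell = +1.61 − (-0.40) = +2.01 V, n = 1.
Overall: Ce⁴⁺(aq) + Cr²⁺(aq) → Ce³⁺(aq) + Cr³⁺(aq)
Q = [Ce³⁺]·[Cr³⁺] / ([Ce⁴⁺]·[Cr²⁺]); log Q = -2.802.
E = E° − (0.0592/n) log Q = +2.01 − (0.0592/1)(-2.802) = +2.176 V.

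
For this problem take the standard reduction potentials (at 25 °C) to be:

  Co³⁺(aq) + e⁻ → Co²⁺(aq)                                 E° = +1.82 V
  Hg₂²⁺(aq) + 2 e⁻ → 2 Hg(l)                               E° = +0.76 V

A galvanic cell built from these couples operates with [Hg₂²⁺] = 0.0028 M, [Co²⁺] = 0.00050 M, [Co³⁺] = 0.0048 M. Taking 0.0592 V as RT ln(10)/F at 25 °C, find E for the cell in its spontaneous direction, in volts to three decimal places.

Co³⁺/Co²⁺ is the cathode (higher E°), Hg₂²⁺/Hg the anode: E°cell = +1.82 − (+0.76) = +1.06 V, n = 2.
Overall: 2 Co³⁺(aq) + 2 Hg(l) → 2 Co²⁺(aq) + Hg₂²⁺(aq)
Q = [Co²⁺]^2·[Hg₂²⁺] / ([Co³⁺]^2); log Q = -4.517.
E = E° − (0.0592/n) log Q = +1.06 − (0.0592/2)(-4.517) = +1.194 V.

+1.194 V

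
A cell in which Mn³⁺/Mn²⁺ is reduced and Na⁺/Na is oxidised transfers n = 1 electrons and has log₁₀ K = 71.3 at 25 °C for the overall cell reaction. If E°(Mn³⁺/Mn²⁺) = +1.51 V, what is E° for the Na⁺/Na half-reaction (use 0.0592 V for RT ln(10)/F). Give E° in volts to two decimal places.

E°cell = (0.0592/n)·log K = (0.0592/1)(71.3) = +4.221 V.
Since Mn³⁺/Mn²⁺ is the cathode and Na⁺/Na the anode, E°cell = E°(Mn³⁺/Mn²⁺) − E°(Na⁺/Na).
So E°(Na⁺/Na) = E°(Mn³⁺/Mn²⁺) − E°cell = (+1.51) − (+4.221) = -2.71 V.

-2.71 V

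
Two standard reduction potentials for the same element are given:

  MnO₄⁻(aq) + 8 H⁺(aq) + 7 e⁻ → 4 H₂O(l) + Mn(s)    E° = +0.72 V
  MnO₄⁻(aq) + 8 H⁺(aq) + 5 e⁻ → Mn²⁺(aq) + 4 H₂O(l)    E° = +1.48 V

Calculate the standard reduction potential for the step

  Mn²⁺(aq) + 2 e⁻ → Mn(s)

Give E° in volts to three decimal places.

Sequential free energies add, so n₃E°₃ = n₁E°₁ + n₂E°₂.
With n₃ = 7, and the known step contributing 5×(+1.48) V, the unknown satisfies 2·E° = 7×(+0.72) − 5×(+1.48) = -2.360.
E° = -2.360 / 2 = -1.180 V.

-1.180 V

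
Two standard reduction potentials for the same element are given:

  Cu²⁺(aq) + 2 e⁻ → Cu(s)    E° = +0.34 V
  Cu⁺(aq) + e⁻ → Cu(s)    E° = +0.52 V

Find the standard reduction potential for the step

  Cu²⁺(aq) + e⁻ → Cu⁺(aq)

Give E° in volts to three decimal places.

Sequential free energies add, so n₃E°₃ = n₁E°₁ + n₂E°₂.
With n₃ = 2, and the known step contributing 1×(+0.52) V, the unknown satisfies 1·E° = 2×(+0.34) − 1×(+0.52) = +0.160.
E° = +0.160 / 1 = +0.160 V.

+0.160 V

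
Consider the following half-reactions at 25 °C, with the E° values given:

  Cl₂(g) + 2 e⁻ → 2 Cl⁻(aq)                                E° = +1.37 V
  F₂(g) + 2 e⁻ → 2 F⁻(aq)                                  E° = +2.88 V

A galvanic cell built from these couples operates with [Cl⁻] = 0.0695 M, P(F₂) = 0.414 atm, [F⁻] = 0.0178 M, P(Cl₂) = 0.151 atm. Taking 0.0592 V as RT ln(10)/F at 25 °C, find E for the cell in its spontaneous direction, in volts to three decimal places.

F₂/F⁻ is the cathode (higher E°), Cl₂/Cl⁻ the anode: E°cell = +2.88 − (+1.37) = +1.51 V, n = 2.
Overall: F₂(g) + 2 Cl⁻(aq) → 2 F⁻(aq) + Cl₂(g)
Q = [F⁻]^2·P(Cl₂) / (P(F₂)·[Cl⁻]^2); log Q = -1.621.
E = E° − (0.0592/n) log Q = +1.51 − (0.0592/2)(-1.621) = +1.558 V.

+1.558 V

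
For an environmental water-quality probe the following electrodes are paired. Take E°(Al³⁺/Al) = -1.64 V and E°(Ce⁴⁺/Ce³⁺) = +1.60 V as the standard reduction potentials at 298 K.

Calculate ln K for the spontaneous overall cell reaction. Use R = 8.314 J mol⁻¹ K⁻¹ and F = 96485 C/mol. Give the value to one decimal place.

Cathode: Ce⁴⁺/Ce³⁺; anode: Al³⁺/Al. E°cell = (+1.60) − (-1.64) = +3.24 V, with n = 3.
ΔG° = −nFE° = −RT ln K, so ln K = nFE°/(RT) = (3)(96485)(+3.24) / ((8.314)(298)) = 378.530.

378.5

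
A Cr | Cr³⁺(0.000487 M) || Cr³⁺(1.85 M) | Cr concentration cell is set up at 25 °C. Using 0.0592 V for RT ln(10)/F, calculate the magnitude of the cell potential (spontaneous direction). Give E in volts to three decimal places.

+0.071 V

For a concentration cell E°cell = 0. The 1.85 M side is the cathode (reduction is favoured where [Cr³⁺] is higher).
With n = 3, E = −(0.0592/3) log([Cr³⁺]ₐₙ/[Cr³⁺]꜀ₐₜ) = −(0.0592/3) log(0.000487/1.85) = −(0.0592/3)(-3.580) = +0.071 V.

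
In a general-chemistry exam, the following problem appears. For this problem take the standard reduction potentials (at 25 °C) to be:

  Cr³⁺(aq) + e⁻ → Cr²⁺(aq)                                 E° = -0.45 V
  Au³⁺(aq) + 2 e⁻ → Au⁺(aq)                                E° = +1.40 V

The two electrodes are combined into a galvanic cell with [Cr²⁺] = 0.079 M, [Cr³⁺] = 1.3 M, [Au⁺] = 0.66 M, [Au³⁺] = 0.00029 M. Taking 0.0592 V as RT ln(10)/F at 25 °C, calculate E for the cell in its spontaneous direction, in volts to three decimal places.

+1.679 V

Au³⁺/Au⁺ is the cathode (higher E°), Cr³⁺/Cr²⁺ the anode: E°cell = +1.40 − (-0.45) = +1.85 V, n = 2.
Overall: Au³⁺(aq) + 2 Cr²⁺(aq) → Au⁺(aq) + 2 Cr³⁺(aq)
Q = [Au⁺]·[Cr³⁺]^2 / ([Au³⁺]·[Cr²⁺]^2); log Q = 5.790.
E = E° − (0.0592/n) log Q = +1.85 − (0.0592/2)(5.790) = +1.679 V.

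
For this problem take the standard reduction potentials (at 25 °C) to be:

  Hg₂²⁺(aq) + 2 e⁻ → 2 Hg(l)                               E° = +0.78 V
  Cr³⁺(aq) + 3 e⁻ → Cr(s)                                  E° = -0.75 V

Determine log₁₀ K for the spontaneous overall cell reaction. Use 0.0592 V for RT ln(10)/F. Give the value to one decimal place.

155.1

Cathode: Hg₂²⁺/Hg; anode: Cr³⁺/Cr. E°cell = +1.53 V, n = 6.
log K = nE°cell / 0.0592 = (6)(+1.53) / 0.0592 = 155.1.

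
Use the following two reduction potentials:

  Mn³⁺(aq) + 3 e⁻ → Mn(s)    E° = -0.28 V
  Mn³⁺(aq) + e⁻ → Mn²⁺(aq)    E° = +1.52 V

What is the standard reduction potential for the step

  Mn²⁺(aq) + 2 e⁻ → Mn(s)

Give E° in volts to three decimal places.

-1.180 V

Sequential free energies add, so n₃E°₃ = n₁E°₁ + n₂E°₂.
With n₃ = 3, and the known step contributing 1×(+1.52) V, the unknown satisfies 2·E° = 3×(-0.28) − 1×(+1.52) = -2.360.
E° = -2.360 / 2 = -1.180 V.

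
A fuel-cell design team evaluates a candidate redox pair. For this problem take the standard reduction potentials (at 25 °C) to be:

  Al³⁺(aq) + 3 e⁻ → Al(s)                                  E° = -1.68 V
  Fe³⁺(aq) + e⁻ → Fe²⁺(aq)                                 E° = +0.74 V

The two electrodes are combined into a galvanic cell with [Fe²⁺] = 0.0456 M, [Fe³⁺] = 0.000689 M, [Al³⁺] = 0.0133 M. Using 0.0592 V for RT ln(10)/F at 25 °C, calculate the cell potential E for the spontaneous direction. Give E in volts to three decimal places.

+2.349 V

Fe³⁺/Fe²⁺ is the cathode (higher E°), Al³⁺/Al the anode: E°cell = +0.74 − (-1.68) = +2.42 V, n = 3.
Overall: 3 Fe³⁺(aq) + Al(s) → 3 Fe²⁺(aq) + Al³⁺(aq)
Q = [Fe²⁺]^3·[Al³⁺] / ([Fe³⁺]^3); log Q = 3.586.
E = E° − (0.0592/n) log Q = +2.42 − (0.0592/3)(3.586) = +2.349 V.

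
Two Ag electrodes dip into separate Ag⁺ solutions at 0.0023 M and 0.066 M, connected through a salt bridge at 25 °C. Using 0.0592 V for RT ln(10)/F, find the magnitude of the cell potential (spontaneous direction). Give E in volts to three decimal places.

For a concentration cell E°cell = 0. The 0.066 M side is the cathode (reduction is favoured where [Ag⁺] is higher).
With n = 1, E = −(0.0592/1) log([Ag⁺]ₐₙ/[Ag⁺]꜀ₐₜ) = −(0.0592/1) log(0.0023/0.066) = −(0.0592/1)(-1.458) = +0.086 V.

+0.086 V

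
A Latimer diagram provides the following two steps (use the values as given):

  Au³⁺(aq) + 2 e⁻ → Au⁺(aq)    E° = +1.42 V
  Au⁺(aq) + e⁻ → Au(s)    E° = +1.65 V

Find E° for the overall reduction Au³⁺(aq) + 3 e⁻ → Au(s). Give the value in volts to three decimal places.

+1.497 V

Since ΔG° = −nFE° is additive over sequential reductions, n₃E°₃ = n₁E°₁ + n₂E°₂.
E°₃ = (2×+1.42 + 1×+1.65) / 3 = (+4.490) / 3 = +1.497 V.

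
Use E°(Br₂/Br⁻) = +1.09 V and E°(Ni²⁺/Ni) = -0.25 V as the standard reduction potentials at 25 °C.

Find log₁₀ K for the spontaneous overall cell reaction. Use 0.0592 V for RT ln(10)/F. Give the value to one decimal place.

Cathode: Br₂/Br⁻; anode: Ni²⁺/Ni. E°cell = +1.34 V, n = 2.
log K = nE°cell / 0.0592 = (2)(+1.34) / 0.0592 = 45.3.

45.3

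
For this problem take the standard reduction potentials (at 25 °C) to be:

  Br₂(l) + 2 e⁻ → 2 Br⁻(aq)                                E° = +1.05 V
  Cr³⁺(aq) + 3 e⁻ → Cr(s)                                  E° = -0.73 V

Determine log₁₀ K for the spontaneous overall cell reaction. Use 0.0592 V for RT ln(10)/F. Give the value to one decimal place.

180.4

Cathode: Br₂/Br⁻; anode: Cr³⁺/Cr. E°cell = +1.78 V, n = 6.
log K = nE°cell / 0.0592 = (6)(+1.78) / 0.0592 = 180.4.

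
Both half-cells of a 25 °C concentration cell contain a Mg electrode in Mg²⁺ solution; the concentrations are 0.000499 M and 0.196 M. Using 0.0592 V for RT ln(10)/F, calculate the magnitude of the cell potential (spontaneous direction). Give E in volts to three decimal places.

For a concentration cell E°cell = 0. The 0.196 M side is the cathode (reduction is favoured where [Mg²⁺] is higher).
With n = 2, E = −(0.0592/2) log([Mg²⁺]ₐₙ/[Mg²⁺]꜀ₐₜ) = −(0.0592/2) log(0.000499/0.196) = −(0.0592/2)(-2.594) = +0.077 V.

+0.077 V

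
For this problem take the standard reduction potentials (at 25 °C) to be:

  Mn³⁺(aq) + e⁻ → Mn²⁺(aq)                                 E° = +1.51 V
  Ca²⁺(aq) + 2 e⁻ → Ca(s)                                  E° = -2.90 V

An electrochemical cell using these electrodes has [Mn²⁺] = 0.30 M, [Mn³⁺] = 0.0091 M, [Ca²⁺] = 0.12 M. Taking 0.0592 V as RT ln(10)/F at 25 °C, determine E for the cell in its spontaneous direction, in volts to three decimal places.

Mn³⁺/Mn²⁺ is the cathode (higher E°), Ca²⁺/Ca the anode: E°cell = +1.51 − (-2.90) = +4.41 V, n = 2.
Overall: 2 Mn³⁺(aq) + Ca(s) → 2 Mn²⁺(aq) + Ca²⁺(aq)
Q = [Mn²⁺]^2·[Ca²⁺] / ([Mn³⁺]^2); log Q = 2.115.
E = E° − (0.0592/n) log Q = +4.41 − (0.0592/2)(2.115) = +4.347 V.

+4.347 V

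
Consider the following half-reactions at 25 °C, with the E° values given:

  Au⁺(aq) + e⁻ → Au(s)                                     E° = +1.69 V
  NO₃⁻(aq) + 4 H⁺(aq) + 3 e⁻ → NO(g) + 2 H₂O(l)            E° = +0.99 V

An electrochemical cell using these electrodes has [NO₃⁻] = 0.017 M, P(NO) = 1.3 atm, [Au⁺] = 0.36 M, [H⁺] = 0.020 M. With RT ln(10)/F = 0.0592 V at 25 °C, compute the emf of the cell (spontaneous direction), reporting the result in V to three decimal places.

+0.845 V

Au⁺/Au is the cathode (higher E°), NO₃⁻/NO the anode: E°cell = +1.69 − (+0.99) = +0.70 V, n = 3.
Overall: 3 Au⁺(aq) + NO(g) + 2 H₂O(l) → 3 Au(s) + NO₃⁻(aq) + 4 H⁺(aq)
Q = [NO₃⁻]·[H⁺]^4 / ([Au⁺]^3·P(NO)); log Q = -7.348.
E = E° − (0.0592/n) log Q = +0.70 − (0.0592/3)(-7.348) = +0.845 V.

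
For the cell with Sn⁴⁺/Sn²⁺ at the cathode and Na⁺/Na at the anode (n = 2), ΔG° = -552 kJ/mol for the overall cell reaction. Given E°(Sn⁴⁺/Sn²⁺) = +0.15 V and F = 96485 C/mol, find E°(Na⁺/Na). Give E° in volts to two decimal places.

-2.71 V

E°cell = −ΔG°/(nF) = −(-552×10³)/((2)(96485)) = +2.861 V.
Since Sn⁴⁺/Sn²⁺ is the cathode and Na⁺/Na the anode, E°cell = E°(Sn⁴⁺/Sn²⁺) − E°(Na⁺/Na).
So E°(Na⁺/Na) = E°(Sn⁴⁺/Sn²⁺) − E°cell = (+0.15) − (+2.861) = -2.71 V.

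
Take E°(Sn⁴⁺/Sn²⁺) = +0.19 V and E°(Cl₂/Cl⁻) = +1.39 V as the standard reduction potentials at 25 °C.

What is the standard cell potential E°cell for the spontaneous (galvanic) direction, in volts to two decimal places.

The Cl₂/Cl⁻ couple has the higher reduction potential, so it is the cathode; Sn⁴⁺/Sn²⁺ is oxidised at the anode.
E°cell = E°(cathode) − E°(anode) = (+1.39) − (+0.19) = +1.20 V.

+1.20 V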